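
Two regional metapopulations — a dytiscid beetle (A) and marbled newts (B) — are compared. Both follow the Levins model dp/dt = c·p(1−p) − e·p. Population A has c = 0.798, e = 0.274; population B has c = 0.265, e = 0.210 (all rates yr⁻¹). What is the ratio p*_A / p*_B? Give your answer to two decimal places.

3.16

A: p*_A = 1 − 0.274/0.798 = 0.6566.
B: p*_B = 1 − 0.210/0.265 = 0.2075.
p*_A / p*_B = 0.6566/0.2075 = 3.1638.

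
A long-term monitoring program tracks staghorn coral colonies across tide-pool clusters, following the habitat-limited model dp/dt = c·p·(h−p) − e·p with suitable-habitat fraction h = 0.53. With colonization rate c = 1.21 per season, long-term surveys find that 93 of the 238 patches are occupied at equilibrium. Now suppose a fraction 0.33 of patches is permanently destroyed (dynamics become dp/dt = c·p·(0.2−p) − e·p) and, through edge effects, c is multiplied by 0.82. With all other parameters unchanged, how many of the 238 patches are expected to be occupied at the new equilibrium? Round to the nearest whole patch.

7

Observed p* = 93/238 = 0.39076.
Balance c(h−p*) = e gives e = 1.21×(0.53 − 0.39076) = 0.16848.
New p* = 0.2 − e/c = 0.2 − 0.16848/0.99220 = 0.03020.
Expected occupied = 238 × 0.03020 = 7.19 ≈ 7.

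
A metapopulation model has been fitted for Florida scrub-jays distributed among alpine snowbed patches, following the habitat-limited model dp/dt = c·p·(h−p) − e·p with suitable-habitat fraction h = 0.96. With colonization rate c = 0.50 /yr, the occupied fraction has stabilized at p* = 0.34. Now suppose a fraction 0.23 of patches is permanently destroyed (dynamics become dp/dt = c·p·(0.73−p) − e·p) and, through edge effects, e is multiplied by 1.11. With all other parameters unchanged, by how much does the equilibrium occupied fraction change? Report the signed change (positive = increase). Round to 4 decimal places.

Balance c(h−p*) = e gives e = 0.50×(0.96 − 0.34000) = 0.31000.
New p* = 0.73 − e/c = 0.73 − 0.34410/0.50000 = 0.04180.
Δp* = 0.04180 − 0.34000 = -0.29820.

-0.2982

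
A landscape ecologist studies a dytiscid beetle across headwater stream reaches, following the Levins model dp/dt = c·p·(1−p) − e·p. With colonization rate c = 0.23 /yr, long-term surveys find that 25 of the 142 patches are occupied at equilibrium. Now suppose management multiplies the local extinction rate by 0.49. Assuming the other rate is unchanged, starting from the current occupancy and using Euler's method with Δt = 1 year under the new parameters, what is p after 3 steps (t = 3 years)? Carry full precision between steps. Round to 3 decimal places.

Observed p* = 25/142 = 0.17606.
Balance c(1−p*) = e gives e = 0.23×(1 − 0.17606) = 0.18951.
Starting from p₀ = 0.17606; update p ← p + (dp/dt)·Δt with the new parameters.
  1  |  dp/dt·Δt = +0.017016  |  p_1 = 0.193072
  2  |  dp/dt·Δt = +0.017905  |  p_2 = 0.210976
  3  |  dp/dt·Δt = +0.018696  |  p_3 = 0.229673

0.230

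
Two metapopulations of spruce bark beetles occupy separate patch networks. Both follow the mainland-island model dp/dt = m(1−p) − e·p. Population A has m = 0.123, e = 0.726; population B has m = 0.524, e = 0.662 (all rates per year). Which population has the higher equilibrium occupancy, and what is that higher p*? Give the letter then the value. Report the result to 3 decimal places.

A: p*_A = m/(m+e) = 0.123/0.8490 = 0.1449.
B: p*_B = 0.524/1.1860 = 0.4418.
B is higher at 0.4418.

B, 0.442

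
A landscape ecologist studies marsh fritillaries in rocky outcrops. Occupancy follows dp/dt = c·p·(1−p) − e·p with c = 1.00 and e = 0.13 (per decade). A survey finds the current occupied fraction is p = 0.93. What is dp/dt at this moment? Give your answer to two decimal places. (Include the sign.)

-0.06

Colonization term: c·p·(1−p) = 1.00×0.93×0.0700 = 0.06510.
Extinction term: e·p = 0.12090.
dp/dt = 0.06510 − 0.12090 = -0.05580.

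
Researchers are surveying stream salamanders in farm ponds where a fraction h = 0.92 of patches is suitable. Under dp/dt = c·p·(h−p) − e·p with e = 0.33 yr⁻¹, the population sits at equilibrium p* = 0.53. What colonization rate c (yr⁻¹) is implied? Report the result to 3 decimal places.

0.846

At equilibrium c(h−p*) = e, so c = e/(h−p*).
c = 0.33/(0.92 − 0.53) = 0.33/0.3900 = 0.8462.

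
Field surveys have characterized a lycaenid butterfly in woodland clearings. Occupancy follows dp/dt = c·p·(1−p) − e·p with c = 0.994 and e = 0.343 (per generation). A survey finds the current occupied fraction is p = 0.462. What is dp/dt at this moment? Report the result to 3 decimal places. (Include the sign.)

0.089

Colonization term: c·p·(1−p) = 0.994×0.462×0.5380 = 0.24706.
Extinction term: e·p = 0.15847.
dp/dt = 0.24706 − 0.15847 = 0.08860.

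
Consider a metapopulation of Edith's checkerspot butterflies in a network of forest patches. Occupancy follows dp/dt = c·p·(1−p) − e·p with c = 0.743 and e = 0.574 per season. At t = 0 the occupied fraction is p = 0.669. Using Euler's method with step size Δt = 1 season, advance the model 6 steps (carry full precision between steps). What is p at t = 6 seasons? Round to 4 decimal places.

Update rule: p ← p + [c·p·(1−p) − e·p]·Δt with Δt = 1.
step 1: Δp = -0.21948, p = 0.44952
step 2: Δp = -0.07417, p = 0.37535
step 3: Δp = -0.04125, p = 0.33411
step 4: Δp = -0.02648, p = 0.30763
step 5: Δp = -0.01833, p = 0.28931
step 6: Δp = -0.01329, p = 0.27601

0.2760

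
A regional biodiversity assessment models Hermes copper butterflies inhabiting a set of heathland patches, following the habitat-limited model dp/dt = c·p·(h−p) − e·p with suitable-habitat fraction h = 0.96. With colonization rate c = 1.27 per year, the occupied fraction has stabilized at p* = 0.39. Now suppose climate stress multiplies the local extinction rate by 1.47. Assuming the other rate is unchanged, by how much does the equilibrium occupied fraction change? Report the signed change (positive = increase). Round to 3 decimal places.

Balance c(h−p*) = e gives e = 1.27×(0.96 − 0.39000) = 0.72390.
New p* = 0.96 − e/c = 0.96 − 1.06413/1.27000 = 0.12210.
Δp* = 0.12210 − 0.39000 = -0.26790.

-0.268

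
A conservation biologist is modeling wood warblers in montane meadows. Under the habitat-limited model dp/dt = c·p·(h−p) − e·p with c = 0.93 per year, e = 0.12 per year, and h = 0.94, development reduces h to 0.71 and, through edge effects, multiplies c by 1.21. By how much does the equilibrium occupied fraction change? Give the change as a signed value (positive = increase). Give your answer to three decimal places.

-0.208

Before: p* = h − e/c = 0.94 − 0.12/0.93 = 0.94 − 0.1290 = 0.8110.
After: c = 1.1253, e = 0.12, h = 0.71; p* = 0.71 − 0.12/1.1253 = 0.6034.
Δp* = 0.6034 − 0.8110 = -0.2076.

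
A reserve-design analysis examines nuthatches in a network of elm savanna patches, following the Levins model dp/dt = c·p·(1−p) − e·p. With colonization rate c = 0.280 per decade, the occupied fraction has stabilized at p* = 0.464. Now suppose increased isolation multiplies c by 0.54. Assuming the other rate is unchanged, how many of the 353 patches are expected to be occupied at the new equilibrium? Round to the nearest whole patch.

Balance c(1−p*) = e gives e = 0.280×(1 − 0.46400) = 0.15008.
New p* = 1 − e/c = 1 − 0.15008/0.15120 = 0.00741.
Expected occupied = 353 × 0.00741 = 2.62 ≈ 3.

3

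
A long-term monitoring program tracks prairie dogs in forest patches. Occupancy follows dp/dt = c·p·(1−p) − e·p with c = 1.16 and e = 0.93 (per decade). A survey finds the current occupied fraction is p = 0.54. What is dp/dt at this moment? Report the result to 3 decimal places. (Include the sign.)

Colonization term: c·p·(1−p) = 1.16×0.54×0.4600 = 0.28814.
Extinction term: e·p = 0.50220.
dp/dt = 0.28814 − 0.50220 = -0.21406.

-0.214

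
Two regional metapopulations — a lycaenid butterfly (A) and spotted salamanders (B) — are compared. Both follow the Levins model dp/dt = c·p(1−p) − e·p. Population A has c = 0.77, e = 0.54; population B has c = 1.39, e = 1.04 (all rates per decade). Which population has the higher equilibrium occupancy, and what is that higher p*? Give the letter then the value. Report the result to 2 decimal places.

A, 0.30

A: p*_A = 1 − 0.54/0.77 = 0.2987.
B: p*_B = 1 − 1.04/1.39 = 0.2518.
A is higher at 0.2987.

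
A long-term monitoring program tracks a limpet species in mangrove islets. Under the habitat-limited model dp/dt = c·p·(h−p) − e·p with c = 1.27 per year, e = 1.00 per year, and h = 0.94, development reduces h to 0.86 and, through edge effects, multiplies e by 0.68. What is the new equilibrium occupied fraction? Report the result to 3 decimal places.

Before: p* = h − e/c = 0.94 − 1.00/1.27 = 0.94 − 0.7874 = 0.1526.
After: c = 1.27, e = 0.68, h = 0.86; p* = 0.86 − 0.68/1.27 = 0.3246.

0.325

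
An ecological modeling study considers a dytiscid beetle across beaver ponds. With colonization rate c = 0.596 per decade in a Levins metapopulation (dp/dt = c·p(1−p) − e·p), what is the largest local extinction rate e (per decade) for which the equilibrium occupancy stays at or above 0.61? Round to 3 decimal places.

1 − e/c ≥ 0.61 ⇒ e ≤ c(1 − 0.61) = 0.596 × 0.3900.
e_max = 0.2324.

0.232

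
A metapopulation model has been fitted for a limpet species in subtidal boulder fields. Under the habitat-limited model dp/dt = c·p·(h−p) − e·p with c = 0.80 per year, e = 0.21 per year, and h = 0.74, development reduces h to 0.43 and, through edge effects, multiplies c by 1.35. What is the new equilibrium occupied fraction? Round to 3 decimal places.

0.236

Before: p* = h − e/c = 0.74 − 0.21/0.80 = 0.74 − 0.2625 = 0.4775.
After: c = 1.08, e = 0.21, h = 0.43; p* = 0.43 − 0.21/1.08 = 0.2356.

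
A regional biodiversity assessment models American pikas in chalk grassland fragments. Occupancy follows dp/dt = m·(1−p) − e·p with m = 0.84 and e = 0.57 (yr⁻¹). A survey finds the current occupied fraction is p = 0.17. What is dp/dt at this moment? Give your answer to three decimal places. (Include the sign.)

0.600

Colonization term: m·(1−p) = 0.84×0.8300 = 0.69720.
Extinction term: e·p = 0.09690.
dp/dt = 0.69720 − 0.09690 = 0.60030.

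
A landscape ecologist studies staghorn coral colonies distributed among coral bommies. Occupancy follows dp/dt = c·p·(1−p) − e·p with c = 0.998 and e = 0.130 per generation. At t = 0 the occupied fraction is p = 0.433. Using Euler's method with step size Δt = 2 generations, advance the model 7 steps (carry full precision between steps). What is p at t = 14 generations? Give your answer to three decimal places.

Update rule: p ← p + [c·p·(1−p) − e·p]·Δt with Δt = 2.
p: 0.43300 → 0.81046  (Δp = +0.37746)
p: 0.81046 → 0.90636  (Δp = +0.09590)
p: 0.90636 → 0.84011  (Δp = -0.06624)
p: 0.84011 → 0.88979  (Δp = +0.04968)
p: 0.88979 → 0.85418  (Δp = -0.03561)
p: 0.85418 → 0.88071  (Δp = +0.02653)
p: 0.88071 → 0.86143  (Δp = -0.01928)

0.861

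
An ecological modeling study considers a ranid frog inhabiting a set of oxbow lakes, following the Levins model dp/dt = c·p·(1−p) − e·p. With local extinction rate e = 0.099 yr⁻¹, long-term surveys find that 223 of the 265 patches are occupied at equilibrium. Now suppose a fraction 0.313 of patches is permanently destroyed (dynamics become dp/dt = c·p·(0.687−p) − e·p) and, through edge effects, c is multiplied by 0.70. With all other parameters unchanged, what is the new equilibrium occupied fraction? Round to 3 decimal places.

Observed p* = 223/265 = 0.84151.
Balance c(1−p*) = e gives c = e/(1 − 0.84151) = 0.099/0.15849 = 0.62465.
New p* = 0.687 − e/c = 0.687 − 0.09900/0.43726 = 0.46059.

0.461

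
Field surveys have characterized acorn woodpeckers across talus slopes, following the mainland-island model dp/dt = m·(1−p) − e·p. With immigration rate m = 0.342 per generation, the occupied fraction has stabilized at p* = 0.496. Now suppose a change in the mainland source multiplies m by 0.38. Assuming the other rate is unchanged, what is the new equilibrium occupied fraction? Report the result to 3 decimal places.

Balance m(1−p*) = e·p* gives e = m(1−p*)/p* = 0.342×0.50400/0.49600 = 0.34752.
New p* = m/(m+e) = 0.12996/(0.12996+0.34752) = 0.27218.

0.272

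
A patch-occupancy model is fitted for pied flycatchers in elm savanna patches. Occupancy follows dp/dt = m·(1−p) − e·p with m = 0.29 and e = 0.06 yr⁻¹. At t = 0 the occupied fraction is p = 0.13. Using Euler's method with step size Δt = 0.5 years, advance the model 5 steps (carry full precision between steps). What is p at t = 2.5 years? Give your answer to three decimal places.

0.562

Update rule: p ← p + [m·(1−p) − e·p]·Δt with Δt = 0.5.
  1  |  dp/dt·Δt = +0.122250  |  p_1 = 0.252250
  2  |  dp/dt·Δt = +0.100856  |  p_2 = 0.353106
  3  |  dp/dt·Δt = +0.083206  |  p_3 = 0.436313
  4  |  dp/dt·Δt = +0.068645  |  p_4 = 0.504958
  5  |  dp/dt·Δt = +0.056632  |  p_5 = 0.561590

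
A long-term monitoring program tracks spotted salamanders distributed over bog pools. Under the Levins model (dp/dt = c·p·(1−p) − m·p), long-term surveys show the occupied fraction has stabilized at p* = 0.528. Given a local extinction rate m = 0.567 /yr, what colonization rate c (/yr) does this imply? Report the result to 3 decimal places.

1.201

At equilibrium c(1−p*) = m, so c = m/(1−p*).
c = 0.567/(1 − 0.528) = 0.567/0.4720 = 1.2013.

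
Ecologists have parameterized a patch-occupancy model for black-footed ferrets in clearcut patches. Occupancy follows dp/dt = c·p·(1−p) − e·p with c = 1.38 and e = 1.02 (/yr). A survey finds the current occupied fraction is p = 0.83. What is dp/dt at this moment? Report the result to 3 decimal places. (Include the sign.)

Colonization term: c·p·(1−p) = 1.38×0.83×0.1700 = 0.19472.
Extinction term: e·p = 0.84660.
dp/dt = 0.19472 − 0.84660 = -0.65188.

-0.652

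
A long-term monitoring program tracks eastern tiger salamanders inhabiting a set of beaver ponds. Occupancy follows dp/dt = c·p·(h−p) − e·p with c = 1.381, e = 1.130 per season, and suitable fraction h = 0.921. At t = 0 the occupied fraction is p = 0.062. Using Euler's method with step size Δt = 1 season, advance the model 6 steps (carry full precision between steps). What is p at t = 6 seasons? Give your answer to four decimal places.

0.0807

Update rule: p ← p + [c·p·(h−p) − e·p]·Δt with Δt = 1.
step 1: Δp = +0.00349, p = 0.06549
step 2: Δp = +0.00337, p = 0.06886
step 3: Δp = +0.00322, p = 0.07208
step 4: Δp = +0.00305, p = 0.07514
step 5: Δp = +0.00287, p = 0.07800
step 6: Δp = +0.00267, p = 0.08067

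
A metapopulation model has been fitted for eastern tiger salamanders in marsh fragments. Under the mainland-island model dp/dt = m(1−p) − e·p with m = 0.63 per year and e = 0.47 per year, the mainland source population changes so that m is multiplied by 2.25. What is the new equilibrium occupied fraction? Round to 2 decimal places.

Before: p* = 0.63/(0.63+0.47) = 0.5727.
After: m = 1.4175, e = 0.47; p* = 1.4175/1.8875 = 0.7510.

0.75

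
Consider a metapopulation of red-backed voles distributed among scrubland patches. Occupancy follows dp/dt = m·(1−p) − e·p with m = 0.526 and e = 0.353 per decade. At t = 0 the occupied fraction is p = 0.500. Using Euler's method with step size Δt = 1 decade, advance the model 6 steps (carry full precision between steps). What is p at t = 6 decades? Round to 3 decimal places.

0.598

Update rule: p ← p + [m·(1−p) − e·p]·Δt with Δt = 1.
t = 1: p = 0.50000 + (+0.08650) = 0.58650
t = 2: p = 0.58650 + (+0.01047) = 0.59697
t = 3: p = 0.59697 + (+0.00127) = 0.59823
t = 4: p = 0.59823 + (+0.00015) = 0.59839
t = 5: p = 0.59839 + (+0.00002) = 0.59840
t = 6: p = 0.59840 + (+0.00000) = 0.59841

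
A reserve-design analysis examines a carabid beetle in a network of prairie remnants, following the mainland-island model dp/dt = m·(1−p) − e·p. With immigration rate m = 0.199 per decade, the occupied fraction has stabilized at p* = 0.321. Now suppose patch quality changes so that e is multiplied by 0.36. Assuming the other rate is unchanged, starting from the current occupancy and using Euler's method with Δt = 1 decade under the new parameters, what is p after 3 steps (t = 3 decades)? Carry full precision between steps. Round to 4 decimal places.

0.5001

Balance m(1−p*) = e·p* gives e = m(1−p*)/p* = 0.199×0.67900/0.32100 = 0.42094.
Starting from p₀ = 0.32100; update p ← p + (dp/dt)·Δt with the new parameters.
p: 0.32100 → 0.40748  (Δp = +0.08648)
p: 0.40748 → 0.46364  (Δp = +0.05616)
p: 0.46364 → 0.50012  (Δp = +0.03648)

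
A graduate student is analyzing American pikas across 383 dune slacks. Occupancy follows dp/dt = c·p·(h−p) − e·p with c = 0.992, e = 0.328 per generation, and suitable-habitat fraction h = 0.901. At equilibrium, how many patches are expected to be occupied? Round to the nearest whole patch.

218

p* = h − e/c = 0.901 − 0.3306 = 0.5704.
Expected occupied patches = N × p* = 383 × 0.5704 = 218.45 ≈ 218.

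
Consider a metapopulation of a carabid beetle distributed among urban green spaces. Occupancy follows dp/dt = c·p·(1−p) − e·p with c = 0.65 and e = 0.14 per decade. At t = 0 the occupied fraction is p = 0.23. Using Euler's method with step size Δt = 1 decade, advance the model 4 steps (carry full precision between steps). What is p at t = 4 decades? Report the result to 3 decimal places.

0.600

Update rule: p ← p + [c·p·(1−p) − e·p]·Δt with Δt = 1.
p: 0.23000 → 0.31292  (Δp = +0.08292)
p: 0.31292 → 0.40886  (Δp = +0.09594)
p: 0.40886 → 0.50872  (Δp = +0.09986)
p: 0.50872 → 0.59995  (Δp = +0.09123)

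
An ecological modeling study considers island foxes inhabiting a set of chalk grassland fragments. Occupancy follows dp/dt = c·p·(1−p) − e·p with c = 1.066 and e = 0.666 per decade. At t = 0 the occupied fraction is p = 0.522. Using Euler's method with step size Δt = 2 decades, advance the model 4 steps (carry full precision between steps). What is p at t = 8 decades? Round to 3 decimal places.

0.375

Update rule: p ← p + [c·p·(1−p) − e·p]·Δt with Δt = 2.
  1  |  dp/dt·Δt = -0.163336  |  p_1 = 0.358664
  2  |  dp/dt·Δt = +0.012671  |  p_2 = 0.371335
  3  |  dp/dt·Δt = +0.003087  |  p_3 = 0.374422
  4  |  dp/dt·Δt = +0.000648  |  p_4 = 0.375071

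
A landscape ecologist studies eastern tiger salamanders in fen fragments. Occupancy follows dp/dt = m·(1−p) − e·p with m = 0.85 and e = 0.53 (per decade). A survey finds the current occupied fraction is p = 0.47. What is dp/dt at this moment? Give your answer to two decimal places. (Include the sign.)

Colonization term: m·(1−p) = 0.85×0.5300 = 0.45050.
Extinction term: e·p = 0.24910.
dp/dt = 0.45050 − 0.24910 = 0.20140.

0.20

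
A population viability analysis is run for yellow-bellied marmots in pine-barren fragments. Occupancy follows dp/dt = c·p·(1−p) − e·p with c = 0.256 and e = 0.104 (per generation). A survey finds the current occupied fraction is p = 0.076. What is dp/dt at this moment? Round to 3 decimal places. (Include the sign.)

0.010

Colonization term: c·p·(1−p) = 0.256×0.076×0.9240 = 0.01798.
Extinction term: e·p = 0.00790.
dp/dt = 0.01798 − 0.00790 = 0.01007.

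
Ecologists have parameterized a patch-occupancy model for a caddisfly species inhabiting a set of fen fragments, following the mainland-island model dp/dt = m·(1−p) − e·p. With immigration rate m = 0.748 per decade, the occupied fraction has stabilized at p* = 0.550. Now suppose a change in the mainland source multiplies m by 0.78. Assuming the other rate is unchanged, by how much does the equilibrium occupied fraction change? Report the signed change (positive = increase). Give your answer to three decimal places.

-0.062

Balance m(1−p*) = e·p* gives e = m(1−p*)/p* = 0.748×0.45000/0.55000 = 0.61200.
New p* = m/(m+e) = 0.58344/(0.58344+0.61200) = 0.48805.
Δp* = 0.48805 − 0.55000 = -0.06195.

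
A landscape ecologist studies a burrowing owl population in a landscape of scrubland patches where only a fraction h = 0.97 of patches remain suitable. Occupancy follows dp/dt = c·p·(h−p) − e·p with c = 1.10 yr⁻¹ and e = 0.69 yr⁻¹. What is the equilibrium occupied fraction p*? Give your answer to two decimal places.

0.34

Setting dp/dt = 0 and dividing by p* gives c·(h−p*) = e.
So p* = h − e/c = 0.97 − 0.69/1.10 = 0.97 − 0.6273 = 0.3427.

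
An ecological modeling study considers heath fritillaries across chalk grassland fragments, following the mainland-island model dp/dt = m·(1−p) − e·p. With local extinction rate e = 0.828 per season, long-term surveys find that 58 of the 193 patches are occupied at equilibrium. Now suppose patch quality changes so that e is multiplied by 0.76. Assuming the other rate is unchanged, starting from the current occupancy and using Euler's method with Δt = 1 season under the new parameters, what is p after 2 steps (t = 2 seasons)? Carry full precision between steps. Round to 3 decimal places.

Observed p* = 58/193 = 0.30052.
Balance m(1−p*) = e·p* gives m = e·p*/(1−p*) = 0.828×0.30052/0.69948 = 0.35573.
Starting from p₀ = 0.30052; update p ← p + (dp/dt)·Δt with the new parameters.
  1  |  dp/dt·Δt = +0.059719  |  p_1 = 0.360237
  2  |  dp/dt·Δt = +0.000895  |  p_2 = 0.361132

0.361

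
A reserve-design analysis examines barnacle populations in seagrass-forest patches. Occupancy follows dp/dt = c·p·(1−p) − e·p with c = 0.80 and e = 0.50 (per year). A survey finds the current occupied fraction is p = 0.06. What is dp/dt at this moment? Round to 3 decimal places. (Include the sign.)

Colonization term: c·p·(1−p) = 0.80×0.06×0.9400 = 0.04512.
Extinction term: e·p = 0.03000.
dp/dt = 0.04512 − 0.03000 = 0.01512.

0.015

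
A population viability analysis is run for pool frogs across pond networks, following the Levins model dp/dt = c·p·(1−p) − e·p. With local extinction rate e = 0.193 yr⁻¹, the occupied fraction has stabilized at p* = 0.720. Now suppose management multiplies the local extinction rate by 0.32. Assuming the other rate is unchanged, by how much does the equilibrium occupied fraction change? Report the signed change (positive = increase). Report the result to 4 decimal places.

0.1904

Balance c(1−p*) = e gives c = e/(1 − 0.72000) = 0.193/0.28000 = 0.68929.
New p* = 1 − e/c = 1 − 0.06176/0.68929 = 0.91040.
Δp* = 0.91040 − 0.72000 = +0.19040.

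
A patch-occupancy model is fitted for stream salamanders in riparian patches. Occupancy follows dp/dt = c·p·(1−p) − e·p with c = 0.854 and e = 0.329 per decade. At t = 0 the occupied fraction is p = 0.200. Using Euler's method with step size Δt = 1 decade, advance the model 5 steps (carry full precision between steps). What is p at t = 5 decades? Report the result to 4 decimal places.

Update rule: p ← p + [c·p·(1−p) − e·p]·Δt with Δt = 1.
p: 0.20000 → 0.27084  (Δp = +0.07084)
p: 0.27084 → 0.35039  (Δp = +0.07955)
p: 0.35039 → 0.42949  (Δp = +0.07911)
p: 0.42949 → 0.49744  (Δp = +0.06795)
p: 0.49744 → 0.54728  (Δp = +0.04984)

0.5473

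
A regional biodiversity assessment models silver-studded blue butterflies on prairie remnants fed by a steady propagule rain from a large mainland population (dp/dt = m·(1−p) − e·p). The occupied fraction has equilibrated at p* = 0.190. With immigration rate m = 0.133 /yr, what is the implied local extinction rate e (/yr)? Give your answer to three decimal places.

0.567

At equilibrium m(1−p*) = e·p*, so e = m(1−p*)/p*.
e = 0.133 × 0.8100 / 0.190 = 0.5670.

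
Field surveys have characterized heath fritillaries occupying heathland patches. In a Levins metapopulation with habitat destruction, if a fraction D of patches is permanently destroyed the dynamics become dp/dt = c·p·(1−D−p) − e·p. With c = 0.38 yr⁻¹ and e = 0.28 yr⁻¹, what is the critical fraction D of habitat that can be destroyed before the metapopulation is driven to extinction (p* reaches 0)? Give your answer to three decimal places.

0.263

The nontrivial equilibrium is p* = (1−D) − e/c; extinction occurs when this hits zero.
So D_crit = 1 − e/c = 1 − 0.28/0.38 = 1 − 0.7368 = 0.2632.
Note this equals the original equilibrium occupancy — the Levins extinction-debt result.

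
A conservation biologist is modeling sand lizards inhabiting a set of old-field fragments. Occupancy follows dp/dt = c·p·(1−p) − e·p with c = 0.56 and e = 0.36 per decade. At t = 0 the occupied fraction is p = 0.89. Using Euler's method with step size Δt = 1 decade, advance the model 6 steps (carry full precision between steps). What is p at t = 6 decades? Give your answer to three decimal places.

0.408

Update rule: p ← p + [c·p·(1−p) − e·p]·Δt with Δt = 1.
  1  |  dp/dt·Δt = -0.265576  |  p_1 = 0.624424
  2  |  dp/dt·Δt = -0.093462  |  p_2 = 0.530962
  3  |  dp/dt·Δt = -0.051683  |  p_3 = 0.479279
  4  |  dp/dt·Δt = -0.032781  |  p_4 = 0.446498
  5  |  dp/dt·Δt = -0.022342  |  p_5 = 0.424156
  6  |  dp/dt·Δt = -0.015917  |  p_6 = 0.408238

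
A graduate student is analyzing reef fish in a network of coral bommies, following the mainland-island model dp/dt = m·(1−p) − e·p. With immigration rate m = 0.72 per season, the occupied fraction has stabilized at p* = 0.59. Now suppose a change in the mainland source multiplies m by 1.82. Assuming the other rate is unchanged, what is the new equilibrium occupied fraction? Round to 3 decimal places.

Balance m(1−p*) = e·p* gives e = m(1−p*)/p* = 0.72×0.41000/0.59000 = 0.50034.
New p* = m/(m+e) = 1.31040/(1.31040+0.50034) = 0.72368.

0.724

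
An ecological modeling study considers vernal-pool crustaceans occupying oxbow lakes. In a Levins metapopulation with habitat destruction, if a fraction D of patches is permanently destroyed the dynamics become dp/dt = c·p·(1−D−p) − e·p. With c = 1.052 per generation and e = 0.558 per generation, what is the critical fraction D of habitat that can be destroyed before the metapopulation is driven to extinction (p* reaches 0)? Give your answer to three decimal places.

0.470

The nontrivial equilibrium is p* = (1−D) − e/c; extinction occurs when this hits zero.
So D_crit = 1 − e/c = 1 − 0.558/1.052 = 1 − 0.5304 = 0.4696.
Note this equals the original equilibrium occupancy — the Levins extinction-debt result.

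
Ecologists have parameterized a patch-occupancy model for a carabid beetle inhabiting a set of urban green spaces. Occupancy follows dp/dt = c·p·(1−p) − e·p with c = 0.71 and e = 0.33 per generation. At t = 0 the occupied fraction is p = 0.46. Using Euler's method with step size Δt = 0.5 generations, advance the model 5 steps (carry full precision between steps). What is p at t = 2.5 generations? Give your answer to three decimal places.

0.506

Update rule: p ← p + [c·p·(1−p) − e·p]·Δt with Δt = 0.5.
step 1: Δp = +0.01228, p = 0.47228
step 2: Δp = +0.01055, p = 0.48283
step 3: Δp = +0.00898, p = 0.49181
step 4: Δp = +0.00758, p = 0.49939
step 5: Δp = +0.00635, p = 0.50574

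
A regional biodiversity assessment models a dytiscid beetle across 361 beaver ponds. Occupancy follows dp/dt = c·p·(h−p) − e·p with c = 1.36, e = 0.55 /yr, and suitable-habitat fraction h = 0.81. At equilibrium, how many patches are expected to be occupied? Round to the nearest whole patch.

146

p* = h − e/c = 0.81 − 0.4044 = 0.4056.
Expected occupied patches = N × p* = 361 × 0.4056 = 146.42 ≈ 146.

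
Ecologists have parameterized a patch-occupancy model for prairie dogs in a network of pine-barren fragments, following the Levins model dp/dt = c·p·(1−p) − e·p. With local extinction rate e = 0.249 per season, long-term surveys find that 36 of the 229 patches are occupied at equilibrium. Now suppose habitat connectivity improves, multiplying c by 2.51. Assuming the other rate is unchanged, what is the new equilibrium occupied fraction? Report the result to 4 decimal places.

Observed p* = 36/229 = 0.15721.
Balance c(1−p*) = e gives c = e/(1 − 0.15721) = 0.249/0.84279 = 0.29545.
New p* = 1 − e/c = 1 − 0.24900/0.74158 = 0.66423.

0.6642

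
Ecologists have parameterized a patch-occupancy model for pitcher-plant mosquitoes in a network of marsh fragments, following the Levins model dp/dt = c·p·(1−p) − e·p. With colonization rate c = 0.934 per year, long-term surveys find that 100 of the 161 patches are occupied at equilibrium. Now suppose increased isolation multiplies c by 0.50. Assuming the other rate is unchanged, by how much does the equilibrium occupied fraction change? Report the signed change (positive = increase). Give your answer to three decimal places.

-0.379

Observed p* = 100/161 = 0.62112.
Balance c(1−p*) = e gives e = 0.934×(1 − 0.62112) = 0.35387.
New p* = 1 − e/c = 1 − 0.35387/0.46700 = 0.24225.
Δp* = 0.24225 − 0.62112 = -0.37887.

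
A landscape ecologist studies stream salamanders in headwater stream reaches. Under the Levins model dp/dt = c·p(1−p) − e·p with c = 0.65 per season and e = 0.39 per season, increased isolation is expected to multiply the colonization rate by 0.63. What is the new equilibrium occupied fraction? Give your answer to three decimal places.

0.048

Before: p* = 1 − 0.39/0.65 = 0.4000.
After the change, c = 0.4095, e = 0.39, so p* = 1 − 0.39/0.4095 = 0.0476.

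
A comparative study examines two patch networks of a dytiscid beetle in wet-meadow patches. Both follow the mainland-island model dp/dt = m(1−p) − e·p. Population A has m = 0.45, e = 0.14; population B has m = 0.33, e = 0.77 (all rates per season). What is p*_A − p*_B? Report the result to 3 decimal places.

A: p*_A = m/(m+e) = 0.45/0.5900 = 0.7627.
B: p*_B = 0.33/1.1000 = 0.3000.
p*_A − p*_B = 0.7627 − 0.3000 = 0.4627.

0.463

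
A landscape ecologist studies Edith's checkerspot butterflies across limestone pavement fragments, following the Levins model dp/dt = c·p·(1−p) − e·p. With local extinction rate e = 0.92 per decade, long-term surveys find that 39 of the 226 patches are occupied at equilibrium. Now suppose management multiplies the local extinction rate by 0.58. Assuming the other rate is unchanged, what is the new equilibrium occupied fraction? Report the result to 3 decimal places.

Observed p* = 39/226 = 0.17257.
Balance c(1−p*) = e gives c = e/(1 − 0.17257) = 0.92/0.82743 = 1.11188.
New p* = 1 − e/c = 1 − 0.53360/1.11188 = 0.52009.

0.520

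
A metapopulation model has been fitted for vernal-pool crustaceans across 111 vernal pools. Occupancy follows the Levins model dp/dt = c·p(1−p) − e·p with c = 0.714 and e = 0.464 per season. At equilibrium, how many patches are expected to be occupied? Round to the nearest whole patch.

p* = 1 − e/c = 1 − 0.464/0.714 = 0.3501.
Expected occupied patches = N × p* = 111 × 0.3501 = 38.87 ≈ 39.

39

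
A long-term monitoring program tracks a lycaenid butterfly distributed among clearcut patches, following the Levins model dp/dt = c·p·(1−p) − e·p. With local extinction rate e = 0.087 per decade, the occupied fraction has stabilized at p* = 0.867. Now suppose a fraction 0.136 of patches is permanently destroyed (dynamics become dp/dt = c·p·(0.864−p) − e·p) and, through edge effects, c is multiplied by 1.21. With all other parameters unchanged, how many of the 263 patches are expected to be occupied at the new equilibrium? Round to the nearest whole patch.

198

Balance c(1−p*) = e gives c = e/(1 − 0.86700) = 0.087/0.13300 = 0.65414.
New p* = 0.864 − e/c = 0.864 − 0.08700/0.79151 = 0.75408.
Expected occupied = 263 × 0.75408 = 198.32 ≈ 198.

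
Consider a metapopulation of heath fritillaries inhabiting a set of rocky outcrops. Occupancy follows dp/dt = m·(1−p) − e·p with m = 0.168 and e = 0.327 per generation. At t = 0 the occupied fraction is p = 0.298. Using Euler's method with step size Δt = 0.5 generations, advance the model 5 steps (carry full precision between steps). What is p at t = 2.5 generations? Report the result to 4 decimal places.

0.3294

Update rule: p ← p + [m·(1−p) − e·p]·Δt with Δt = 0.5.
t = 0.5: p = 0.29800 + (+0.01024) = 0.30824
t = 1: p = 0.30824 + (+0.00771) = 0.31595
t = 1.5: p = 0.31595 + (+0.00580) = 0.32176
t = 2: p = 0.32176 + (+0.00437) = 0.32612
t = 2.5: p = 0.32612 + (+0.00329) = 0.32941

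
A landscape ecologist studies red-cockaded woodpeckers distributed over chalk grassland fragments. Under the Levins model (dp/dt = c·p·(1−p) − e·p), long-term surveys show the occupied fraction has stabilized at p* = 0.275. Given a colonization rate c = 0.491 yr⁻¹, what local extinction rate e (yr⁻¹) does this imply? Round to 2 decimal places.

0.36

At equilibrium c(1−p*) = e.
e = 0.491 × (1 − 0.275) = 0.491 × 0.7250 = 0.3560.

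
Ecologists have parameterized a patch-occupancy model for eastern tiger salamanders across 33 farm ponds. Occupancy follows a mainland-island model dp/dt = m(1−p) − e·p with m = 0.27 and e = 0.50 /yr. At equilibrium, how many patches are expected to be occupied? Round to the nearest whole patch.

12

p* = m/(m+e) = 0.27/0.7700 = 0.3506.
Expected occupied patches = N × p* = 33 × 0.3506 = 11.57 ≈ 12.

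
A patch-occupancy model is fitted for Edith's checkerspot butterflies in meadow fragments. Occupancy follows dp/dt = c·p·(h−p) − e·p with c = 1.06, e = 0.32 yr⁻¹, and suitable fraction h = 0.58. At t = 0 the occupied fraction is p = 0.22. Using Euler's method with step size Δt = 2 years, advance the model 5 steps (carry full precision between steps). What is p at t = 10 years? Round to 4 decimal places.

Update rule: p ← p + [c·p·(h−p) − e·p]·Δt with Δt = 2.
p: 0.22000 → 0.24710  (Δp = +0.02710)
p: 0.24710 → 0.26335  (Δp = +0.01624)
p: 0.26335 → 0.27159  (Δp = +0.00824)
p: 0.27159 → 0.27535  (Δp = +0.00375)
p: 0.27535 → 0.27696  (Δp = +0.00161)

0.2770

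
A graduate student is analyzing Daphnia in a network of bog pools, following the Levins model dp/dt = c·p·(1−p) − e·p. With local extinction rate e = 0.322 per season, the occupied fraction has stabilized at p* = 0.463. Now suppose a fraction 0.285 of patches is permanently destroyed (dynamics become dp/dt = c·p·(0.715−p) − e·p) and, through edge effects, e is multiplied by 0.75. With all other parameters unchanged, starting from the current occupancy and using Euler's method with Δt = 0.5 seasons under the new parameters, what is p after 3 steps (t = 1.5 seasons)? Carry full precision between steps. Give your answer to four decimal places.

0.4105

Balance c(1−p*) = e gives c = e/(1 − 0.46300) = 0.322/0.53700 = 0.59963.
Starting from p₀ = 0.46300; update p ← p + (dp/dt)·Δt with the new parameters.
  1  |  dp/dt·Δt = -0.020926  |  p_1 = 0.442074
  2  |  dp/dt·Δt = -0.017207  |  p_2 = 0.424867
  3  |  dp/dt·Δt = -0.014345  |  p_3 = 0.410522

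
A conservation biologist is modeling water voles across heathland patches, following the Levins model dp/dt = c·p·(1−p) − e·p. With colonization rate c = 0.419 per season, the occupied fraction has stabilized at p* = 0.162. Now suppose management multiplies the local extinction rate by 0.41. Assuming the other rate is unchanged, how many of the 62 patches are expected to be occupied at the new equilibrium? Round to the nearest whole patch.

Balance c(1−p*) = e gives e = 0.419×(1 − 0.16200) = 0.35112.
New p* = 1 − e/c = 1 − 0.14396/0.41900 = 0.65642.
Expected occupied = 62 × 0.65642 = 40.70 ≈ 41.

41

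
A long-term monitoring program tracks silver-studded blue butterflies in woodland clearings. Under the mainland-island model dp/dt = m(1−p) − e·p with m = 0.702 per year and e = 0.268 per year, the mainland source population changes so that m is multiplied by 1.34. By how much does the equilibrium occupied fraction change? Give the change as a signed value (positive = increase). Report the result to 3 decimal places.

Before: p* = 0.702/(0.702+0.268) = 0.7237.
After: m = 0.94068, e = 0.268; p* = 0.94068/1.2087 = 0.7783.
Δp* = 0.7783 − 0.7237 = +0.0546.

0.055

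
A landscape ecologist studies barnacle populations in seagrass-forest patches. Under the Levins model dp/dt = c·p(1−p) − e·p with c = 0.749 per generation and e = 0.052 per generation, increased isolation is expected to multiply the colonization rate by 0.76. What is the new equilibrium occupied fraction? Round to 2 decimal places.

0.91

Before: p* = 1 − 0.052/0.749 = 0.9306.
After the change, c = 0.56924, e = 0.052, so p* = 1 − 0.052/0.56924 = 0.9087.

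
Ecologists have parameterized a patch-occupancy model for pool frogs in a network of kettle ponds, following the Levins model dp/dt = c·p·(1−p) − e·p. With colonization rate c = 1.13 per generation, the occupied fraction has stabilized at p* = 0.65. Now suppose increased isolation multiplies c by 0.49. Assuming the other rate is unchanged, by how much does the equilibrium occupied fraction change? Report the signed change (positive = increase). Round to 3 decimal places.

Balance c(1−p*) = e gives e = 1.13×(1 − 0.65000) = 0.39550.
New p* = 1 − e/c = 1 − 0.39550/0.55370 = 0.28571.
Δp* = 0.28571 − 0.65000 = -0.36429.

-0.364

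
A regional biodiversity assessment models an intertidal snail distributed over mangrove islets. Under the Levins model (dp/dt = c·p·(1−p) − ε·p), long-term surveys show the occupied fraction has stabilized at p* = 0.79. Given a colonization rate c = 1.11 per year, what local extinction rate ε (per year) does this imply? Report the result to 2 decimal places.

At equilibrium c(1−p*) = ε.
ε = 1.11 × (1 − 0.79) = 1.11 × 0.2100 = 0.2331.

0.23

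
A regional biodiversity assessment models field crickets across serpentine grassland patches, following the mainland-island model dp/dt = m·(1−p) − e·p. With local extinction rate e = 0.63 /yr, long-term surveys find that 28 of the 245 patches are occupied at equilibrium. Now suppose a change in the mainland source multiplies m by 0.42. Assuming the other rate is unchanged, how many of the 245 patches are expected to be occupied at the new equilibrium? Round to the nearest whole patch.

13

Observed p* = 28/245 = 0.11429.
Balance m(1−p*) = e·p* gives m = e·p*/(1−p*) = 0.63×0.11429/0.88571 = 0.08129.
New p* = m/(m+e) = 0.03414/(0.03414+0.63000) = 0.05140.
Expected occupied = 245 × 0.05140 = 12.59 ≈ 13.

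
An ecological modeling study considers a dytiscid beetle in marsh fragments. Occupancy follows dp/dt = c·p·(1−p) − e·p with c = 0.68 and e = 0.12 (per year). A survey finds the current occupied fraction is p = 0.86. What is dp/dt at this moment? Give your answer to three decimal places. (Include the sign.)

-0.021

Colonization term: c·p·(1−p) = 0.68×0.86×0.1400 = 0.08187.
Extinction term: e·p = 0.10320.
dp/dt = 0.08187 − 0.10320 = -0.02133.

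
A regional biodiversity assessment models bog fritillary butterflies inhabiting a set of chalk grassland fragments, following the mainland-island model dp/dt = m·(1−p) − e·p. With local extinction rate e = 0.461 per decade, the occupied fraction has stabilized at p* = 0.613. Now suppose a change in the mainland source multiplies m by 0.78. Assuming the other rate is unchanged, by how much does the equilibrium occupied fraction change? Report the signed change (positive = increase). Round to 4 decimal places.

Balance m(1−p*) = e·p* gives m = e·p*/(1−p*) = 0.461×0.61300/0.38700 = 0.73021.
New p* = m/(m+e) = 0.56956/(0.56956+0.46100) = 0.55267.
Δp* = 0.55267 − 0.61300 = -0.06033.

-0.0603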